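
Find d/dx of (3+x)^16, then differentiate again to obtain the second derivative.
240(3+x)^14
First derivative: 16(3+x)^{15}. Second derivative: 16·15·(3+x)^{14} = 240(3+x)^{14}.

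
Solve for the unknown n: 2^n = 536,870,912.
29

Explanation: 536,870,912 = 1,024 × 1,024 × 512 = 2^10 × 2^10 × 2^9 = 2^29, so n = 29.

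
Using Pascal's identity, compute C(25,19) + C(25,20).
230,230

C(25,19) + C(25,20) = C(26,20) = 230,230.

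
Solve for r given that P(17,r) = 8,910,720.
6

Solution: P(17,r) = 17·16·…·(17−r+1), a product of r factors. Multiplying down from 17: 17 = 17; 17·16 = 272; 17·16·15 = 4,080; 17·16·15·14 = 57,120; 17·16·15·14·13 = 742,560; 17·16·15·14·13·12 = 8,910,720 ✓ (6 factors). So r = 6.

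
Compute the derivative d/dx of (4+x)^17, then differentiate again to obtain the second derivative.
272(4+x)^15

Working:
First derivative: 17(4+x)^{16}. Second derivative: 17·16·(4+x)^{15} = 272(4+x)^{15}.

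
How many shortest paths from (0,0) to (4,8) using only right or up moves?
495

Choose 4 rights from 12 moves: C(12,4) = 495.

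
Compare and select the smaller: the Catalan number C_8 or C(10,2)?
C(10,2)

Working:
C_8 = C(16,8)/(8+1) = 12,870/9 = 1,430; C(10,2) = 45.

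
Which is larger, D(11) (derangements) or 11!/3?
D(11)

Working:
D(11) = (11-1)·[D(10) + D(9)] = 10·[1,334,961 + 133,496] = 14,684,570; 11!/3 = 39,916,800/3 = 13,305,600.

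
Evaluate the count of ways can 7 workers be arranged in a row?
Arrangements of 7 distinct objects: 7! = 5,040.
Final answer: 5,040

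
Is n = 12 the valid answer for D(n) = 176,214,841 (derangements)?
Yes

Working:
D(12) = (12-1)·[D(11) + D(10)] = 11·[14,684,570 + 1,334,961] = 176,214,841, which equals 176,214,841.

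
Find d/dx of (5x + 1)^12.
60(5x + 1)^11

Working:
Chain rule: 12(5x+1)^{11} × 5 = 60(5x+1)^{11}.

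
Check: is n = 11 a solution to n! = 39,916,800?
Yes

Working:
11! = 11·10! = 11·3,628,800 = 39,916,800, which equals 39,916,800.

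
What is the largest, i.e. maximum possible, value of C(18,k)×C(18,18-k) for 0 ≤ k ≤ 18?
C(18,k)·C(18,18-k) = C(18,k)², maximised at the centre k = 9: C(18,9)² = 2,363,904,400.
Final answer: 2,363,904,400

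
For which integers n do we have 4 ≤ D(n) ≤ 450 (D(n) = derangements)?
Using D(n) = (n−1)[D(n−1) + D(n−2)] with D(1)=0, D(2)=1: D(3)=2; D(4)=9; D(5)=44; D(6)=265; D(7)=1,854. So valid n = 4, 5, 6.
Final answer: 4, 5, 6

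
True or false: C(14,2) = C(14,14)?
False

Solution: C(14,2) = 91 but C(14,14) = 1; symmetry gives C(14,2) = C(14,12), not C(14,14).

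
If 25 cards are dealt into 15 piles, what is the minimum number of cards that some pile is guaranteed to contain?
2

Working:
Pigeonhole: ⌈25/15⌉ = 2.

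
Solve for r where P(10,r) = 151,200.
6

Explanation: P(10,r) = 10·9·…·(10−r+1), a product of r factors. Multiplying down from 10: 10 = 10; 10·9 = 90; 10·9·8 = 720; 10·9·8·7 = 5,040; 10·9·8·7·6 = 30,240; 10·9·8·7·6·5 = 151,200 ✓ (6 factors). So r = 6.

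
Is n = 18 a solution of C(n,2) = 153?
Yes

Explanation: C(18,2) = 18·17/2! = 306/2 = 153, which equals 153.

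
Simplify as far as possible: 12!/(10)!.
This equals 12×11 = 132.
Final answer: 132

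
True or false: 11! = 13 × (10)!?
False

Explanation: 11! = 11 × 10! = 39,916,800, but 13 × 10! = 47,174,400.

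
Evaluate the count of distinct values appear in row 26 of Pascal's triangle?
14

Working:
Row 26 has entries C(26,0)..C(26,26); by symmetry C(26,k)=C(26,26-k), giving 14 distinct values.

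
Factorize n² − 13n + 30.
(n − 3)(n − 10)

Working:
Seek roots whose sum is 13 and product is 30: (3, 10). So n² − 13n + 30 = (n − 3)(n − 10).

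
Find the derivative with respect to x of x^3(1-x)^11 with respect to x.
3x^2(1-x)^11 - 11x^3(1-x)^10

Working:
Product rule: 3x^{2}(1-x)^{11} + x^3·(-11)(1-x)^{10}.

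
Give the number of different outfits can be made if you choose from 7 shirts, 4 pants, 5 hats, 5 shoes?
700

Reasoning: By the multiplication principle: 7 × 4 × 5 × 5 = 700.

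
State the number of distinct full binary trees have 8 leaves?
429

Working:
Using the Catalan number formula: C_n = C(2n, n) / (n+1)
C_7 = C(14, 7) / (7+1)
     = 3432 / 8
     = 429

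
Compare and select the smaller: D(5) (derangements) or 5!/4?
5!/4

Working:
D(5) = (5-1)·[D(4) + D(3)] = 4·[9 + 2] = 44; 5!/4 = 120/4 = 30.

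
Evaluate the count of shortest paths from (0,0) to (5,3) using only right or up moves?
56
Choose 5 rights from 8 moves: C(8,5) = 56.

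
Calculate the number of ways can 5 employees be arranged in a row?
120

Working:
Arrangements of 5 distinct objects: 5! = 120.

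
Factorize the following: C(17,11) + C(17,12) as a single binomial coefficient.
C(18,12)

Explanation: By Pascal's identity: C(17,11) + C(17,12) = C(18,12) = 18,564.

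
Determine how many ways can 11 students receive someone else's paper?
14,684,570

Reasoning: Using D(n) = (n-1)[D(n-1) + D(n-2)]:
D(11) = (11-1) × [D(10) + D(9)]
      = 10 × [1334961 + 133496]
      = 10 × 1468457
      = 14,684,570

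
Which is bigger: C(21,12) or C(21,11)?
C(21,11)

C(21,12)=293,930, C(21,11)=352,716.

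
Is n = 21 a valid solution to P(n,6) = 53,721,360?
No
P(21,6) = 21·20·19·18·17·16 = 39,070,080, which does not equal 53,721,360.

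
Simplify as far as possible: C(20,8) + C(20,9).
293,930

Working:
By Pascal's identity: C(21,9) = 293,930.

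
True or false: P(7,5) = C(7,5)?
False

P(7,5) = 2,520 and C(7,5) = 21; P(n,r) = r! × C(n,r) so P > C whenever r ≥ 2.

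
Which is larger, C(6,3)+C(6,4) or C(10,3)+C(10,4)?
C(10,3)+C(10,4)

Working:
First=35, Second=330.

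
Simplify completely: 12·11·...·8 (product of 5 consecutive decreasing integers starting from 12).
95,040

Reasoning: This is P(12,5) = 12!/(7)! = 95,040.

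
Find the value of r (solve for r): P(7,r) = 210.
3

Explanation: P(7,r) = 7·6·…·(7−r+1), a product of r factors. Multiplying down from 7: 7 = 7; 7·6 = 42; 7·6·5 = 210 ✓ (3 factors). So r = 3.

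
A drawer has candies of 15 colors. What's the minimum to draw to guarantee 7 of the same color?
91

Reasoning: Worst case: 6 of each = 90. One more: 91.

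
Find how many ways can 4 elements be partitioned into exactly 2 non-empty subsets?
7

Reasoning: This equals S(4,2), the Stirling number of the 2nd kind.
Using the Stirling recurrence: S(n,k) = k·S(n-1,k) + S(n-1,k-1)
S(4,2) = 2·S(3,2) + S(3,1)
         = 2·3 + 1
         = 6 + 1
         = 7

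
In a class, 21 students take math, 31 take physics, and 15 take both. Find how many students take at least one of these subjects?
37

Explanation: |A∪B| = |A|+|B|-|A∩B| = 21+31-15 = 37.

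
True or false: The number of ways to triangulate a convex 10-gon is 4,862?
False
Triangulations of a convex 10-gon are counted by the Catalan number C_8: C_8 = C(16,8)/(8+1) = 12,870/9 = 1,430.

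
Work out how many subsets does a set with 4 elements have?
16

Each element can be included or excluded: 2^4 = 16.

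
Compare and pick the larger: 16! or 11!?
16!
16!=20,922,789,888,000, 11!=39,916,800. 16! > 11!.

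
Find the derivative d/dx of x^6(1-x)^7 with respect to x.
Product rule: 6x^{5}(1-x)^{7} + x^6·(-7)(1-x)^{6}.

Answer: 6x^5(1-x)^7 - 7x^6(1-x)^6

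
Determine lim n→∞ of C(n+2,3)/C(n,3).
1

Solution: Both numerator and denominator grow as n^3/3! for large n, so the ratio → 1.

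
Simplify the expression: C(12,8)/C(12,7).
5/8

Reasoning: C(n,k+1)/C(n,k) = (n−k)/(k+1). Here (12−7)/(7+1) = 5/8 = 5/8.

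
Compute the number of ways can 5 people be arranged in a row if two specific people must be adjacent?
48

Solution: Treat pair as unit: (5-1)! arrangements × 2 internal orders = 48.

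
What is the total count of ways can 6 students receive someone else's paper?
265

Using D(n) = (n-1)[D(n-1) + D(n-2)]:
D(6) = (6-1) × [D(5) + D(4)]
      = 5 × [44 + 9]
      = 5 × 53
      = 265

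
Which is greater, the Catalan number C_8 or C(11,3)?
C_8

Reasoning: C_8 = C(16,8)/(8+1) = 12,870/9 = 1,430; C(11,3) = 165.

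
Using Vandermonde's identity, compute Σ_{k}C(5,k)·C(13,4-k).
3,060

Working:
= C(5+13,4) = C(18,4) = 3,060.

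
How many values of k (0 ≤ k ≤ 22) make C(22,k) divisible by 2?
15

Working:
Checking C(22,k) mod 2 for k = 0..22: divisible at k = 1, 3, 5, 7, 8, 9, 10, 11, 12, 13, 14, 15, 17, 19, 21. That's 15 values.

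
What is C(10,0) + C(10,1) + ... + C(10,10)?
1,024

Explanation: Sum of binomial coefficients = 2^10 = 1,024.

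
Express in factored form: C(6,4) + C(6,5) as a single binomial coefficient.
C(7,5)

Working:
By Pascal's identity: C(6,4) + C(6,5) = C(7,5) = 21.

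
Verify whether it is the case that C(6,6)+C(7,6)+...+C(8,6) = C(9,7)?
True

Solution: Hockey stick identity gives Σ = C(9,7) = 36; RHS C(9,7) = 36.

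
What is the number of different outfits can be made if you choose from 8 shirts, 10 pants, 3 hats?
240

By the multiplication principle: 8 × 10 × 3 = 240.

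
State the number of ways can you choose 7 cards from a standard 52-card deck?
133,784,560

Reasoning: C(52,7) = 133,784,560.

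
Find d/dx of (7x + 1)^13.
91(7x + 1)^12

Solution: Chain rule: 13(7x+1)^{12} × 7 = 91(7x+1)^{12}.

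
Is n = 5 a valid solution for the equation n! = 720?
No

Explanation: 5! = 5·4! = 5·24 = 120, which does not equal 720.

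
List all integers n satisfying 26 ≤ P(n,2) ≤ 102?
6, 7, 8, 9, 10

Explanation: P(5,2)=20; P(6,2)=30; P(7,2)=42; P(8,2)=56; P(9,2)=72; P(10,2)=90; P(11,2)=110. So valid n = 6, 7, 8, 9, 10.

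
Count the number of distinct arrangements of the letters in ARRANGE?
1,260

Solution: Word has 7 letters (A=2, R=2, N=1, G=1, E=1). Arrangements: 7!/Π(k!) = 1,260.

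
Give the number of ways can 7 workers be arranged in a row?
5,040

Solution: Arrangements of 7 distinct objects: 7! = 5,040.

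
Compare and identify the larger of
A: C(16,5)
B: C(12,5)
A

Solution: A=C(16,5)=4,368, B=C(12,5)=792.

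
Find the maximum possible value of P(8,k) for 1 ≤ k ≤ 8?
P(8,k) increases in k, so maximum at k = 8: 8! = 40,320.

Answer: 40,320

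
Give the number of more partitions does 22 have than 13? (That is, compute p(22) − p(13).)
Pentagonal recurrence p(n) = p(n−1) + p(n−2) − p(n−5) − p(n−7) + …: p(22) = p(21) + p(20) − p(17) − p(15) + p(10) + p(7) − p(0) = 792 + 627 − 297 − 176 + 42 + 15 − 1 = 1,002.
p(13) = p(12) + p(11) − p(8) − p(6) + p(1) = 77 + 56 − 22 − 11 + 1 = 101.
Difference = 1,002 − 101 = 901.

Answer: 901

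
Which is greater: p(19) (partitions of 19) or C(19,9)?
C(19,9)

Explanation: Pentagonal recurrence p(n) = p(n−1) + p(n−2) − p(n−5) − p(n−7) + …: p(19) = p(18) + p(17) − p(14) − p(12) + p(7) + p(4) = 385 + 297 − 135 − 77 + 15 + 5 = 490; C(19,9) = 92,378.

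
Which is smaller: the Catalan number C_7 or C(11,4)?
C_7 = C(14,7)/(7+1) = 3,432/8 = 429; C(11,4) = 330.
Final answer: C(11,4)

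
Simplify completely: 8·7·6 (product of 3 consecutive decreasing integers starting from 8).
336
This is P(8,3) = 8!/(5)! = 336.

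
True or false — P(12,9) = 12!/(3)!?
True

Explanation: Permutation formula P(n,k) = n!/(n-k)!: 12!/3! = 479,001,600/6 = 79,833,600 = P(12,9). The statement holds.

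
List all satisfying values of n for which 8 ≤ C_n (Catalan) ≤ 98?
4, 5

Reasoning: C_3=5; C_4=14; C_5=42; C_6=132. So valid n = 4, 5.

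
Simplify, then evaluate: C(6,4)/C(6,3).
C(n,k+1)/C(n,k) = (n−k)/(k+1). Here (6−3)/(3+1) = 3/4 = 3/4.
Final answer: 3/4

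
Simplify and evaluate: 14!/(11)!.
2,184

Working:
This equals 14×13×12 = 2,184.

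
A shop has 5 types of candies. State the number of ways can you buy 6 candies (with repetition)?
210
Stars and bars: C(6+5-1, 6) = C(10, 6) = 210.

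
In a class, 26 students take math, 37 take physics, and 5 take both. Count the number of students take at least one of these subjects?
58

|A∪B| = |A|+|B|-|A∩B| = 26+37-5 = 58.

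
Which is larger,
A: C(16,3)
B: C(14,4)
A=C(16,3)=560, B=C(14,4)=1,001.
Final answer: B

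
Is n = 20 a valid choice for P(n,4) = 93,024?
No

P(20,4) = 20·19·18·17 = 116,280, which does not equal 93,024.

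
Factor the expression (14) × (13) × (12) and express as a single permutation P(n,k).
P(14,3) = 14!/(11)!

Product of 3 consecutive descending integers starting at 14: P(14,3) = 14!/11! = 2,184.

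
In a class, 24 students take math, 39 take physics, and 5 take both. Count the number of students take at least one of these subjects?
|A∪B| = |A|+|B|-|A∩B| = 24+39-5 = 58.
Final answer: 58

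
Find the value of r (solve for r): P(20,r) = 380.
2

Solution: P(20,r) = 20·19·…·(20−r+1), a product of r factors. Multiplying down from 20: 20 = 20; 20·19 = 380 ✓ (2 factors). So r = 2.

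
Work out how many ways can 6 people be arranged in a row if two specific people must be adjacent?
240

Treat pair as unit: (6-1)! arrangements × 2 internal orders = 240.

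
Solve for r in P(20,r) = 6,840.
3

P(20,r) = 20·19·…·(20−r+1), a product of r factors. Multiplying down from 20: 20 = 20; 20·19 = 380; 20·19·18 = 6,840 ✓ (3 factors). So r = 3.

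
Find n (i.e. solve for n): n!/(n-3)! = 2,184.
n!/(n-3)! = n×(n-1)×(n-2), a product of 3 consecutive integers ≈ (n−1)^3. 2,184^(1/3) + 1 ≈ 14.0; check n = 14: 14×13×12 = 2,184 ✓. So n = 14.

Answer: 14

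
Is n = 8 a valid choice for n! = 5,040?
No

Explanation: 8! = 8·7! = 8·5,040 = 40,320, which does not equal 5,040.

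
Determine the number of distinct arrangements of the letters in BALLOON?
Word has 7 letters (B=1, A=1, L=2, O=2, N=1). Arrangements: 7!/Π(k!) = 1,260.

Answer: 1,260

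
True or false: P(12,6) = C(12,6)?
False

Solution: P(12,6) = 665,280 but C(12,6) = 924; they differ by a factor of 6! = 720, so the statement does not hold.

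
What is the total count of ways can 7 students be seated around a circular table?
720

Explanation: Circular arrangements: (7-1)! = 720.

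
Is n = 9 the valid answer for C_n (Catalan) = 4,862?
Yes

Working:
C_9 = C(18,9)/(9+1) = 48,620/10 = 4,862, which equals 4,862.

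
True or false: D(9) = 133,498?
Derangements of 9 elements: D(9) = (9-1)·[D(8) + D(7)] = 8·[14,833 + 1,854] = 133,496.
Final answer: False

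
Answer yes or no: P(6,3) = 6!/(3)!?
Permutation formula P(n,k) = n!/(n-k)!: 6!/3! = 720/6 = 120 = P(6,3). The statement holds.

Answer: Yes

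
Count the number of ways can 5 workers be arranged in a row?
120

Arrangements of 5 distinct objects: 5! = 120.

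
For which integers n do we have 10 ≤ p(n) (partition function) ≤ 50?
6, 7, 8, 9, 10

Explanation: Tabulating p(n) via p(n) = p(n−1) + p(n−2) − p(n−5) − p(n−7) + …: p(5)=7; p(6)=11; p(7)=15; p(8)=22; p(9)=30; p(10)=42; p(11)=56. So valid n = 6, 7, 8, 9, 10.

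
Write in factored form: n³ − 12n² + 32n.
n(n − 4)(n − 8)

Reasoning: n³ − 12n² + 32n = n(n² − 12n + 32) = n(n − 4)(n − 8).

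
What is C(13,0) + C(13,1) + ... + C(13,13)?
8,192
Sum of binomial coefficients = 2^13 = 8,192.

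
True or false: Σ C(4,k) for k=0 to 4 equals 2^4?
True

Working:
Binomial theorem: Σ C(4,k) = (1+1)^4 = 2^4 = 16; RHS 2^4 = 16.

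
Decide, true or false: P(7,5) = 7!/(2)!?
Permutation formula P(n,k) = n!/(n-k)!: 7!/2! = 5,040/2 = 2,520 = P(7,5). The statement holds.
Final answer: True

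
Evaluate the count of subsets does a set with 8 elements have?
256

Explanation: Each element can be included or excluded: 2^8 = 256.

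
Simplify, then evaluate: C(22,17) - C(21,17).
20,349

Working:
C(22,17) - C(21,17) = C(21,16) = 20,349.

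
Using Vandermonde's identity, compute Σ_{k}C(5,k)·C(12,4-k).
2,380

Solution: = C(5+12,4) = C(17,4) = 2,380.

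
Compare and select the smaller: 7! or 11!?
7!

Solution: 7!=5,040, 11!=39,916,800. 11! > 7!.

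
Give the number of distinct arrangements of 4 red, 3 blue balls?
35

Working:
Multinomial: 7!/(4! × 3!) = 35.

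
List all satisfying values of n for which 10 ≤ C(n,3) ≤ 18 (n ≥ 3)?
5

Reasoning: C(4,3)=4; C(5,3)=10; C(6,3)=20. So valid n = 5.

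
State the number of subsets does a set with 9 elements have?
512

Solution: Each element can be included or excluded: 2^9 = 512.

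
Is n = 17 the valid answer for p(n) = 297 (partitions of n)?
Yes

Working:
Pentagonal recurrence p(n) = p(n−1) + p(n−2) − p(n−5) − p(n−7) + …: p(17) = p(16) + p(15) − p(12) − p(10) + p(5) + p(2) = 231 + 176 − 77 − 42 + 7 + 2 = 297, which equals 297.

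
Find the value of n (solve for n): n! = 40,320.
n! is strictly increasing. 6! = 720, 7! = 5,040, 8! = 40,320 ✓. So n = 8.

Answer: 8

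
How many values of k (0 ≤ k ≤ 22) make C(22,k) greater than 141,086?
Row 22 is unimodal and symmetric about k=22/2. C(22,6)=74,613 ≤ 141,086; C(22,7)=170,544 > 141,086; by symmetry C(22,k) > 141,086 for k = 7..15. That's 15 - 7 + 1 = 9 values.

Answer: 9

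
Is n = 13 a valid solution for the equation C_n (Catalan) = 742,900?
Yes

C_13 = C(26,13)/(13+1) = 10,400,600/14 = 742,900, which equals 742,900.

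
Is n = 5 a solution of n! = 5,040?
No

5! = 5·4! = 5·24 = 120, which does not equal 5,040.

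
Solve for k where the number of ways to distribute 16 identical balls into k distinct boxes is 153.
3
Stars and bars: the count is C(16+k−1, k−1), increasing in k. k=2: C(17,1) = 17, k=3: C(18,2) = 153 ✓. So k = 3.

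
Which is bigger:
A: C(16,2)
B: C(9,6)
A

Reasoning: A=C(16,2)=120, B=C(9,6)=84.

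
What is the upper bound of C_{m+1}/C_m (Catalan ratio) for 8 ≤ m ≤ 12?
25/7

C_{m+1}/C_m = 2(2m+1)/(m+2), which increases with m. Maximum at m = 12: 2·25/14 = 25/7.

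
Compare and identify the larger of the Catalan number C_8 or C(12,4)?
C_8 = C(16,8)/(8+1) = 12,870/9 = 1,430; C(12,4) = 495.

Answer: C_8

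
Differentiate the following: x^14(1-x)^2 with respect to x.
14x^13(1-x)^2 - 2x^14(1-x)^1

Reasoning: Product rule: 14x^{13}(1-x)^{2} + x^14·(-2)(1-x)^{1}.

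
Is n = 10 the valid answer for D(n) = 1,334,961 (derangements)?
Yes

Reasoning: D(10) = (10-1)·[D(9) + D(8)] = 9·[133,496 + 14,833] = 1,334,961, which equals 1,334,961.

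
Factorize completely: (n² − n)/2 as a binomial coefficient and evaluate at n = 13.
C(n,2); C(13,2) = 78

Working:
(n² − n)/2 = n(n−1)/2 = C(n,2). At n = 13: C(13,2) = 78.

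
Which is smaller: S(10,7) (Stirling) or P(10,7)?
S(10,7)

Solution: S(10,7) = 7·S(9,7) + S(9,6) = 7·462 + 2,646 = 5,880; P(10,7) = 604,800.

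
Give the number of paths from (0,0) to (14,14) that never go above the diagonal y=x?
Counted by the Catalan number C_14: C_14 = C(28,14)/(14+1) = 40,116,600/15 = 2,674,440.
Final answer: 2,674,440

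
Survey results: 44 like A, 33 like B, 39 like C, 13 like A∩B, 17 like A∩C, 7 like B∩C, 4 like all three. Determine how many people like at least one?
83

Working:
|A∪B∪C| = 44+33+39-13-17-7+4 = 83.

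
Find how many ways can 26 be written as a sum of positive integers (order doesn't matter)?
Pentagonal recurrence p(n) = p(n−1) + p(n−2) − p(n−5) − p(n−7) + …: p(26) = p(25) + p(24) − p(21) − p(19) + p(14) + p(11) − p(4) − p(0) = 1,958 + 1,575 − 792 − 490 + 135 + 56 − 5 − 1 = 2,436.

Answer: 2,436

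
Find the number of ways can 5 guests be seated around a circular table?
24

Working:
Circular arrangements: (5-1)! = 24.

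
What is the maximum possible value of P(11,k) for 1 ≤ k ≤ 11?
39,916,800
P(11,k) increases in k, so maximum at k = 11: 11! = 39,916,800.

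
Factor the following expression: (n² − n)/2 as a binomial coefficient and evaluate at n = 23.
C(n,2); C(23,2) = 253

Working:
(n² − n)/2 = n(n−1)/2 = C(n,2). At n = 23: C(23,2) = 253.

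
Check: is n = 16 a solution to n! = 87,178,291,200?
No

Solution: 16! = 16·15! = 16·1,307,674,368,000 = 20,922,789,888,000, which does not equal 87,178,291,200.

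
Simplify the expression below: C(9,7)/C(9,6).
3/7

Solution: C(n,k+1)/C(n,k) = (n−k)/(k+1). Here (9−6)/(6+1) = 3/7 = 3/7.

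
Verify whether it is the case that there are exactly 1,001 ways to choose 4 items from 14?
C(14,4) = 1,001.

Answer: True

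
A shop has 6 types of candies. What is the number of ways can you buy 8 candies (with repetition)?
1,287

Stars and bars: C(8+6-1, 8) = C(13, 8) = 1,287.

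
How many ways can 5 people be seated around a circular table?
Circular arrangements: (5-1)! = 24.
Final answer: 24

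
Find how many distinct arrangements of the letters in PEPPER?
60

Word has 6 letters (P=3, E=2, R=1). Arrangements: 6!/Π(k!) = 60.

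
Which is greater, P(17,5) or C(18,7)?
P(17,5)

P(17,5)=742,560, C(18,7)=31,824.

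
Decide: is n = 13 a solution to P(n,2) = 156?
Yes

P(13,2) = 13·12 = 156, which equals 156.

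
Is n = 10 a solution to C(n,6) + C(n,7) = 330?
C(10,6) + C(10,7) = 210 + 120 = 330, which equals 330.
Final answer: Yes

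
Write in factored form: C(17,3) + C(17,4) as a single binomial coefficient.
C(18,4)

By Pascal's identity: C(17,3) + C(17,4) = C(18,4) = 3,060.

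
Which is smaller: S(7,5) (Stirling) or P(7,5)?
S(7,5)

Reasoning: S(7,5) = 5·S(6,5) + S(6,4) = 5·15 + 65 = 140; P(7,5) = 2,520.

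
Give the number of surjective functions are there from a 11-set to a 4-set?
3,498,000

Solution: Onto functions = 4! × S(11,4)
First compute S(11,4) via recurrence:
Using the Stirling recurrence: S(n,k) = k·S(n-1,k) + S(n-1,k-1)
S(11,4) = 4·S(10,4) + S(10,3)
         = 4·34105 + 9330
         = 136420 + 9330
         = 145,750
Then: 24 × 145750 = 3,498,000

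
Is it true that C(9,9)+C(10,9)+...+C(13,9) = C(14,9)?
False

Working:
Hockey stick identity gives Σ = C(14,10) = 1,001; RHS C(14,9) = 2,002.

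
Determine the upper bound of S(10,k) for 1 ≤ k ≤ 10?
Row S(10,k) for k = 1..10 (via S(n,k) = k·S(n−1,k) + S(n−1,k−1)): 1, 511, 9,330, 34,105, 42,525, 22,827, 5,880, 750, 45, 1. The row is unimodal; maximum at k = 5: 42,525.

Answer: 42,525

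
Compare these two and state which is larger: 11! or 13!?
13!

Reasoning: 11!=39,916,800, 13!=6,227,020,800. 13! > 11!.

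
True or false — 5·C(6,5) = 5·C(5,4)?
False

Explanation: Absorption identity k·C(n,k) = n·C(n-1,k-1). LHS = 5·6 = 30; RHS = 5·5 = 25.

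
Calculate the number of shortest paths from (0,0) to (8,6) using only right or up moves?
3,003

Explanation: Choose 8 rights from 14 moves: C(14,8) = 3,003.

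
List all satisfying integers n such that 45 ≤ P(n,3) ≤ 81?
5

Reasoning: P(4,3)=24; P(5,3)=60; P(6,3)=120. So valid n = 5.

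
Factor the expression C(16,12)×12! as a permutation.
C(16,12)×12! = [16!/(12!(4)!)]×12! = 16!/(4)! = P(16,12) = 871,782,912,000.
Final answer: P(16,12)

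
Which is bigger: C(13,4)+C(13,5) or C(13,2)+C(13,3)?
C(13,4)+C(13,5)
First=2,002, Second=364.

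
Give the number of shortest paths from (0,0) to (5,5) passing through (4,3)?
105

To (4,3): C(7,4)=35. From there: C(3,1)=3. Total: 105.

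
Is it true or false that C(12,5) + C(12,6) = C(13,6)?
True

Solution: Pascal's identity: LHS = 792 + 924 = 1,716; RHS = C(13,6) = 1,716. Both sides agree, so the statement holds.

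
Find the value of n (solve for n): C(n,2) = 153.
18

Explanation: C(n,2) = n(n−1)/2! is increasing in n, and n(n−1) = 2!·153 = 306 ≈ (n−0.5)^2 gives n ≈ 18.0. Check: C(16,2) = 120, C(17,2) = 136, C(18,2) = 153 ✓. So n = 18.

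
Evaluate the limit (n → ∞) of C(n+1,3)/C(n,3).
Both numerator and denominator grow as n^3/3! for large n, so the ratio → 1.
Final answer: 1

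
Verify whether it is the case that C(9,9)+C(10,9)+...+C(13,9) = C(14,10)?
Hockey stick identity gives Σ = C(14,10) = 1,001; RHS C(14,10) = 1,001.
Final answer: True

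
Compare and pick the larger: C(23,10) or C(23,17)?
C(23,10)

Explanation: C(23,10)=1,144,066, C(23,17)=100,947.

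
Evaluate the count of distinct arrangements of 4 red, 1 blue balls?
Multinomial: 5!/(4! × 1!) = 5.

Answer: 5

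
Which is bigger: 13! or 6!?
13!

Explanation: 13!=6,227,020,800, 6!=720. 13! > 6!.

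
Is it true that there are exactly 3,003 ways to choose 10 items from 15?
True
C(15,10) = 3,003.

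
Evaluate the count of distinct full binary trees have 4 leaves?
5

Using the Catalan number formula: C_n = C(2n, n) / (n+1)
C_3 = C(6, 3) / (3+1)
     = 20 / 4
     = 5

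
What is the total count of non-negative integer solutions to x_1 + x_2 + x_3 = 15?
136

Solution: C(15+3-1, 3-1) = 136.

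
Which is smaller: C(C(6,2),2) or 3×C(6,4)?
C(C(6,2),2)=105, 3×C(6,4)=45.

Answer: 3×C(6,4)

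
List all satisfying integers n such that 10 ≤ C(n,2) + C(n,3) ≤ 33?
4, 5

Explanation: C(3,2)+C(3,3)=4; C(4,2)+C(4,3)=10; C(5,2)+C(5,3)=20; C(6,2)+C(6,3)=35. So valid n = 4, 5.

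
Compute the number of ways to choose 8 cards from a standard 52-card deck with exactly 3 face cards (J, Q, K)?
144,761,760
12 face cards and 40 non-face cards: C(12,3) × C(40,5) = 220 × 658,008 = 144,761,760.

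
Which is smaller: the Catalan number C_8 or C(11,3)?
C(11,3)

Solution: C_8 = C(16,8)/(8+1) = 12,870/9 = 1,430; C(11,3) = 165.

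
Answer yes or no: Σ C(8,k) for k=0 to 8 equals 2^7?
Binomial theorem: Σ C(8,k) = (1+1)^8 = 2^8 = 256; RHS 2^7 = 128.
Final answer: No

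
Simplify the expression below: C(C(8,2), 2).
378

Working:
C(8,2) = 28, then C(28, 2) = 378.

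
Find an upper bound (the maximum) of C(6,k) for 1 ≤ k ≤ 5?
20

Explanation: C(6,k) is maximised at the centre of the row: C(6,3) = 20.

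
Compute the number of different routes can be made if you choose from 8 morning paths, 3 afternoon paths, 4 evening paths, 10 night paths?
960

Explanation: By the multiplication principle: 8 × 3 × 4 × 10 = 960.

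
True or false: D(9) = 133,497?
False

Reasoning: Derangements of 9 elements: D(9) = (9-1)·[D(8) + D(7)] = 8·[14,833 + 1,854] = 133,496.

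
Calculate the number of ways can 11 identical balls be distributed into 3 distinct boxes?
C(11+3-1, 3-1) = C(13, 2) = 78.

Answer: 78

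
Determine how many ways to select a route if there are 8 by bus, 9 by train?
17

Reasoning: By the addition principle: 8 + 9 = 17.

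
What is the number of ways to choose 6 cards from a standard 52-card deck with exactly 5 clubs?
13 clubs and 39 non-clubs: C(13,5) × C(39,1) = 1287 × 39 = 50,193.

Answer: 50,193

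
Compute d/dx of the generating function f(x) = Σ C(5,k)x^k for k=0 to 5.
Σ k·C(5,k)x^(k-1) for k=1 to 5

Working:
Term-by-term differentiation gives Σ k·C(5,k)x^{k-1} for k=1 to 5.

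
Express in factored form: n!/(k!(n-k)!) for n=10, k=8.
This is the binomial coefficient C(10,8) = 45.
Final answer: C(10,8) = 45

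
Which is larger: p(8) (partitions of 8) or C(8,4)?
Pentagonal recurrence p(n) = p(n−1) + p(n−2) − p(n−5) − p(n−7) + …: p(8) = p(7) + p(6) − p(3) − p(1) = 15 + 11 − 3 − 1 = 22; C(8,4) = 70.

Answer: C(8,4)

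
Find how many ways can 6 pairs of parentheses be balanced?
132

Explanation: Using the Catalan number formula: C_n = C(2n, n) / (n+1)
C_6 = C(12, 6) / (6+1)
     = 924 / 7
     = 132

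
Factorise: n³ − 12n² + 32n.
n(n − 4)(n − 8)

n³ − 12n² + 32n = n(n² − 12n + 32) = n(n − 4)(n − 8).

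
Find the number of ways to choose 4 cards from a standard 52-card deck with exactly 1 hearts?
13 hearts and 39 non-hearts: C(13,1) × C(39,3) = 13 × 9139 = 118,807.
Final answer: 118,807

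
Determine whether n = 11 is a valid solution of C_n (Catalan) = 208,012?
No

Reasoning: C_11 = C(22,11)/(11+1) = 705,432/12 = 58,786, which does not equal 208,012.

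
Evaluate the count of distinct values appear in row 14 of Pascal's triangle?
8

Explanation: Row 14 has entries C(14,0)..C(14,14); by symmetry C(14,k)=C(14,14-k), giving 8 distinct values.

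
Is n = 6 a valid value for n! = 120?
No
6! = 6·5! = 6·120 = 720, which does not equal 120.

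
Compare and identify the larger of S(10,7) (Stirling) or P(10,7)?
P(10,7)

Working:
S(10,7) = 7·S(9,7) + S(9,6) = 7·462 + 2,646 = 5,880; P(10,7) = 604,800.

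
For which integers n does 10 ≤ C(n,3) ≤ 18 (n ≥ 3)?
C(4,3)=4; C(5,3)=10; C(6,3)=20. So valid n = 5.
Final answer: 5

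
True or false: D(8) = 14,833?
Derangements of 8 elements: D(8) = (8-1)·[D(7) + D(6)] = 7·[1,854 + 265] = 14,833.
Final answer: True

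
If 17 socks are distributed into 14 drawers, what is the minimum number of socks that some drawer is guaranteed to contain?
Pigeonhole: ⌈17/14⌉ = 2.
Final answer: 2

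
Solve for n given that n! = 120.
5

Solution: n! is strictly increasing. 3! = 6, 4! = 24, 5! = 120 ✓. So n = 5.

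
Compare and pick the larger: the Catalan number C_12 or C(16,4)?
C_12
C_12 = C(24,12)/(12+1) = 2,704,156/13 = 208,012; C(16,4) = 1,820.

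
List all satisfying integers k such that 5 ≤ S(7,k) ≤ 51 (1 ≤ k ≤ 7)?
S(7,1)=1; S(7,2)=63; S(7,3)=301; S(7,4)=350; S(7,5)=140; S(7,6)=21; S(7,7)=1. So valid k = 6.
Final answer: 6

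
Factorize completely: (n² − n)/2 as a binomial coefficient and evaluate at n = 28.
C(n,2); C(28,2) = 378
(n² − n)/2 = n(n−1)/2 = C(n,2). At n = 28: C(28,2) = 378.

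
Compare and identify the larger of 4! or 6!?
6!

Working:
4!=24, 6!=720. 6! > 4!.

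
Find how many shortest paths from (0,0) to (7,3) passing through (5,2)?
63

Working:
To (5,2): C(7,5)=21. From there: C(3,2)=3. Total: 63.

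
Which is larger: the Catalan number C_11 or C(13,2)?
C_11
C_11 = C(22,11)/(11+1) = 705,432/12 = 58,786; C(13,2) = 78.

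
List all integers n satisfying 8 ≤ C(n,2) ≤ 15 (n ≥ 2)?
5, 6

Explanation: C(4,2)=6; C(5,2)=10; C(6,2)=15; C(7,2)=21. So valid n = 5, 6.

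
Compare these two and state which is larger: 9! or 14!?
14!

9!=362,880, 14!=87,178,291,200. 14! > 9!.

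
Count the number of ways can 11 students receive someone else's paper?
Using D(n) = (n-1)[D(n-1) + D(n-2)]:
D(11) = (11-1) × [D(10) + D(9)]
      = 10 × [1334961 + 133496]
      = 10 × 1468457
      = 14,684,570
Final answer: 14,684,570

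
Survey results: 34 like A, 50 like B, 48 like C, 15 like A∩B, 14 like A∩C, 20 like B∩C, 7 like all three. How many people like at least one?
90
|A∪B∪C| = 34+50+48-15-14-20+7 = 90.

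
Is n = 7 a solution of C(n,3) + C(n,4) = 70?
Yes

Working:
C(7,3) + C(7,4) = 35 + 35 = 70, which equals 70.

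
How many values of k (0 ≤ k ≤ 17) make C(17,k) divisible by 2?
Checking C(17,k) mod 2 for k = 0..17: divisible at k = 2, 3, 4, 5, 6, 7, 8, 9, 10, 11, 12, 13, 14, 15. That's 14 values.

Answer: 14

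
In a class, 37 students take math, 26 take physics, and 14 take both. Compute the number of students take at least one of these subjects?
49

Working:
|A∪B| = |A|+|B|-|A∩B| = 37+26-14 = 49.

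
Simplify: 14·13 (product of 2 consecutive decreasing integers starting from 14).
182
This is P(14,2) = 14!/(12)! = 182.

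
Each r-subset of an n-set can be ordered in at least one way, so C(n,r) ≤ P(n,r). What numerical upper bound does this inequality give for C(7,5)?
P(7,5) = 7·6·5·4·3 = 2,520, so C(7,5) ≤ 2,520. (The bound is loose by a factor of 5! = 120: C(7,5) = 2,520/120 = 21.)
Final answer: 2,520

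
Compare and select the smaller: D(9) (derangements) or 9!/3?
9!/3
D(9) = (9-1)·[D(8) + D(7)] = 8·[14,833 + 1,854] = 133,496; 9!/3 = 362,880/3 = 120,960.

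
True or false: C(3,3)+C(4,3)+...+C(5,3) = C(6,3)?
False
Hockey stick identity gives Σ = C(6,4) = 15; RHS C(6,3) = 20.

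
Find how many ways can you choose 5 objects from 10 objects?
C(10,5) = 10! / (5! × (10-5)!)
         = 10! / (5! × 5!)
         = 252

Answer: 252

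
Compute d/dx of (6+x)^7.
7(6+x)^6
Using the power rule: d/dx (6+x)^7 = 7(6+x)^{6}.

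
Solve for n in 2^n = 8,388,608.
23

Solution: 8,388,608 = 1,024 × 1,024 × 8 = 2^10 × 2^10 × 2^3 = 2^23, so n = 23.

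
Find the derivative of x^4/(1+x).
(4x^3(1+x) - x^4)/(1+x)²
Quotient rule: [4x^{3}(1+x) - x^4]/(1+x)².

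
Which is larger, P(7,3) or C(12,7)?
C(12,7)

Working:
P(7,3)=210, C(12,7)=792.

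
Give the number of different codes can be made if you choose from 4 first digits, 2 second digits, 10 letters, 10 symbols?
800

Working:
By the multiplication principle: 4 × 2 × 10 × 10 = 800.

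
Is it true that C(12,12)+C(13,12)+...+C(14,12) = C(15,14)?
False

Hockey stick identity gives Σ = C(15,13) = 105; RHS C(15,14) = 15.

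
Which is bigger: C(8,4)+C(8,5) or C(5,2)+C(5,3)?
First=126, Second=20.
Final answer: C(8,4)+C(8,5)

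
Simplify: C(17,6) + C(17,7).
By Pascal's identity: C(18,7) = 31,824.
Final answer: 31,824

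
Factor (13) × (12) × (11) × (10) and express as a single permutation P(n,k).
P(13,4) = 13!/(9)!
Product of 4 consecutive descending integers starting at 13: P(13,4) = 13!/9! = 17,160.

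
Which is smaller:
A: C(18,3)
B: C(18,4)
A

Explanation: A=C(18,3)=816, B=C(18,4)=3,060.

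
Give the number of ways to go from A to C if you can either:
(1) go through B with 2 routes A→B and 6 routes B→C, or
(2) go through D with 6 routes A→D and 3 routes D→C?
30

Route via B: 2×6=12. Route via D: 6×3=18. Total: 30.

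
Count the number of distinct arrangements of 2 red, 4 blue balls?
15

Explanation: Multinomial: 6!/(2! × 4!) = 15.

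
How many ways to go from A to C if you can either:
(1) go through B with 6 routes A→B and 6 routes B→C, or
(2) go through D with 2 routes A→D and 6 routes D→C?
Route via B: 6×6=36. Route via D: 2×6=12. Total: 48.
Final answer: 48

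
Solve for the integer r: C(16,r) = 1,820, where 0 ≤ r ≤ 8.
C(16,r) is increasing for 0 ≤ r ≤ 8. Stepping up (C(16,r+1) = C(16,r)·(16−r)/(r+1)): C(16,1) = 16, C(16,2) = 120, C(16,3) = 560, C(16,4) = 1,820 ✓. So r = 4.

Answer: 4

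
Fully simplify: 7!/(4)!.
This equals 7×6×5 = 210.

Answer: 210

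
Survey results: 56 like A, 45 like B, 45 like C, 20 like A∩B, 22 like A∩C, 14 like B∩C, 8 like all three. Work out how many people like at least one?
98

Solution: |A∪B∪C| = 56+45+45-20-22-14+8 = 98.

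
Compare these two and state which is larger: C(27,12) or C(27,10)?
C(27,12)

Solution: C(27,12)=17,383,860, C(27,10)=8,436,285.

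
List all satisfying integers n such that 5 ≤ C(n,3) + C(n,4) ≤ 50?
4, 5, 6

C(3,3)+C(3,4)=1; C(4,3)+C(4,4)=5; C(5,3)+C(5,4)=15; C(6,3)+C(6,4)=35; C(7,3)+C(7,4)=70. So valid n = 4, 5, 6.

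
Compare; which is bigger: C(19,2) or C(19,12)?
C(19,12)

Working:
C(19,2)=171, C(19,12)=50,388.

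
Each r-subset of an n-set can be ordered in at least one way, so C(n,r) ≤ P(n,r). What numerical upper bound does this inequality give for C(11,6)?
332,640

Working:
P(11,6) = 11·10·9·8·7·6 = 332,640, so C(11,6) ≤ 332,640. (The bound is loose by a factor of 6! = 720: C(11,6) = 332,640/720 = 462.)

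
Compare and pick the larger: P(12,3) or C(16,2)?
P(12,3)
P(12,3)=1,320, C(16,2)=120.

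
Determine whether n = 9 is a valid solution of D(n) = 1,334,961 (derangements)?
D(9) = (9-1)·[D(8) + D(7)] = 8·[14,833 + 1,854] = 133,496, which does not equal 1,334,961.
Final answer: No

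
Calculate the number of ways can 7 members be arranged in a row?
5,040

Explanation: Arrangements of 7 distinct objects: 7! = 5,040.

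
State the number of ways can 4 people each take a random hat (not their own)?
9

Working:
Using D(n) = (n-1)[D(n-1) + D(n-2)]:
D(4) = (4-1) × [D(3) + D(2)]
      = 3 × [2 + 1]
      = 3 × 3
      = 9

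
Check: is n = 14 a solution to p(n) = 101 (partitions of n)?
Pentagonal recurrence p(n) = p(n−1) + p(n−2) − p(n−5) − p(n−7) + …: p(14) = p(13) + p(12) − p(9) − p(7) + p(2) = 101 + 77 − 30 − 15 + 2 = 135, which does not equal 101.

Answer: No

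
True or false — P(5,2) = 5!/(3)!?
True

Solution: Permutation formula P(n,k) = n!/(n-k)!: 5!/3! = 120/6 = 20 = P(5,2). The statement holds.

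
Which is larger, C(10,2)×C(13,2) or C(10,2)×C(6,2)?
C(10,2)×C(13,2)=3,510, C(10,2)×C(6,2)=675.

Answer: C(10,2)×C(13,2)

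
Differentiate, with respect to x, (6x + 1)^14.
Chain rule: 14(6x+1)^{13} × 6 = 84(6x+1)^{13}.

Answer: 84(6x + 1)^13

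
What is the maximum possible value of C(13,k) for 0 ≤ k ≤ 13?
1,716

Explanation: Maximum at k = 6 or k = 7: C(13,6) = 1,716.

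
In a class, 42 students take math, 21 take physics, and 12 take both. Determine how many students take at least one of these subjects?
51

|A∪B| = |A|+|B|-|A∩B| = 42+21-12 = 51.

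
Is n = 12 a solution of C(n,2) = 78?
No

Explanation: C(12,2) = 12·11/2! = 132/2 = 66, which does not equal 78.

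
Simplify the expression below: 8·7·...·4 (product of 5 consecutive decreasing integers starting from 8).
6,720

Explanation: This is P(8,5) = 8!/(3)! = 6,720.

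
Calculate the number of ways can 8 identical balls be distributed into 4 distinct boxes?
165

Solution: C(8+4-1, 4-1) = C(11, 3) = 165.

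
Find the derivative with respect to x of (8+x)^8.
8(8+x)^7

Explanation: Using the power rule: d/dx (8+x)^8 = 8(8+x)^{7}.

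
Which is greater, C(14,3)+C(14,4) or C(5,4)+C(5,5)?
C(14,3)+C(14,4)

Working:
First=1,365, Second=6.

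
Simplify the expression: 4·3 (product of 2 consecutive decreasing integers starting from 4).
This is P(4,2) = 4!/(2)! = 12.
Final answer: 12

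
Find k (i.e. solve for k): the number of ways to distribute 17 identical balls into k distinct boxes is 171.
3

Reasoning: Stars and bars: the count is C(17+k−1, k−1), increasing in k. k=2: C(18,1) = 18, k=3: C(19,2) = 171 ✓. So k = 3.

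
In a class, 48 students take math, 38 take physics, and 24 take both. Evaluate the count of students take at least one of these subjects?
|A∪B| = |A|+|B|-|A∩B| = 48+38-24 = 62.
Final answer: 62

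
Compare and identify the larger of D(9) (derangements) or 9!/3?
D(9)

Explanation: D(9) = (9-1)·[D(8) + D(7)] = 8·[14,833 + 1,854] = 133,496; 9!/3 = 362,880/3 = 120,960.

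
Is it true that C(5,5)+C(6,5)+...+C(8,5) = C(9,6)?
True

Solution: Hockey stick identity gives Σ = C(9,6) = 84; RHS C(9,6) = 84.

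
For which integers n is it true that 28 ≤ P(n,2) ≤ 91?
6, 7, 8, 9, 10

Reasoning: P(5,2)=20; P(6,2)=30; P(7,2)=42; P(8,2)=56; P(9,2)=72; P(10,2)=90; P(11,2)=110. So valid n = 6, 7, 8, 9, 10.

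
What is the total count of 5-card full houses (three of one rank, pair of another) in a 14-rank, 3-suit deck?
Triple rank: 14. Triple suits: C(3,3)=1. Pair rank: 13. Pair suits: C(3,2)=3. Total: 546.

Answer: 546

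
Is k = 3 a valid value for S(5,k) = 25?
Yes

Solution: S(5,3) = 3·S(4,3) + S(4,2) = 3·6 + 7 = 25, which equals 25.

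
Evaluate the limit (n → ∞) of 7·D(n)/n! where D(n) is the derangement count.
7/e

Explanation: D(n)/n! → 1/e, so 7·D(n)/n! → 7/e.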